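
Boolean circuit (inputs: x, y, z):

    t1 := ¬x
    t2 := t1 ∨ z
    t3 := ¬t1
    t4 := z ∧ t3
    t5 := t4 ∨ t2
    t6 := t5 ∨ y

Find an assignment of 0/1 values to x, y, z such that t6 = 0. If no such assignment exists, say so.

t6 = t5 ∨ y must be 0, so both t5 = 0 and y = 0.
t5 = t4 ∨ t2 must be 0, so both t4 = 0 and t2 = 0.
Check with x=1, y=0, z=0:
t1 = ¬x = ¬1 = 0
t2 = t1 ∨ z = 0 ∨ 0 = 0
t3 = ¬t1 = ¬0 = 1
t4 = z ∧ t3 = 0 ∧ 1 = 0
t5 = t4 ∨ t2 = 0 ∨ 0 = 0
t6 = t5 ∨ y = 0 ∨ 0 = 0
So t6 = 0 as required.

x=1, y=0, z=0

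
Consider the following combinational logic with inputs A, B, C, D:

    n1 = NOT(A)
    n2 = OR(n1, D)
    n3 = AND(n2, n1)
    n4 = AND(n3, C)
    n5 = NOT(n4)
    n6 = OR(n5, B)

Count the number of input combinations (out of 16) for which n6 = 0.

2

n6 = OR(n5, B) must be 0, so both n5 = 0 and B = 0.
n5 = NOT(n4) must be 0, so n4 = 1.
Enumerating the 16 input combinations, 2 give n6 = 0 and 14 give n6 = 1.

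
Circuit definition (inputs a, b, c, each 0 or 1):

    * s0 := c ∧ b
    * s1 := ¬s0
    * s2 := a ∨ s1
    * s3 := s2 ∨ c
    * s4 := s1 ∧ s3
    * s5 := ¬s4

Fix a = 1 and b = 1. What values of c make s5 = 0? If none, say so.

c=0

Check with a = 1 and b = 1 and c=0:
s0 = c ∧ b = 0 ∧ 1 = 0
s1 = ¬s0 = ¬0 = 1
s2 = a ∨ s1 = 1 ∨ 1 = 1
s3 = s2 ∨ c = 1 ∨ 0 = 1
s4 = s1 ∧ s3 = 1 ∧ 1 = 1
s5 = ¬s4 = ¬1 = 0
So s5 = 0.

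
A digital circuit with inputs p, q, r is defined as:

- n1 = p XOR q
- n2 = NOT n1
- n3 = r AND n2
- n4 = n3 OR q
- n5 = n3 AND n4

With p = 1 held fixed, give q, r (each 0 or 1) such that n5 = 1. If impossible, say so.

q=1 r=1

n5 = n3 AND n4 must be 1, so both n3 = 1 and n4 = 1.
n3 = r AND n2 must be 1, so both r = 1 and n2 = 1.
Check with p = 1 and q=1, r=1:
n1 = p XOR q = 1 XOR 1 = 0
n2 = NOT n1 = NOT 0 = 1
n3 = r AND n2 = 1 AND 1 = 1
n4 = n3 OR q = 1 OR 1 = 1
n5 = n3 AND n4 = 1 AND 1 = 1
So n5 = 1.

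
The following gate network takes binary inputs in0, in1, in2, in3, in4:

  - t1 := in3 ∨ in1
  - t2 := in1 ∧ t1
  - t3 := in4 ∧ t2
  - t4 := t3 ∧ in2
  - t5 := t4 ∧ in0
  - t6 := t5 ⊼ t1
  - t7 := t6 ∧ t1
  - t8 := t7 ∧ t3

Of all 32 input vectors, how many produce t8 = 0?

26

t8 = t7 ∧ t3 must be 0, so at least one of t7, t3 is 0.
Enumerating the 32 input combinations, 26 give t8 = 0 and 6 give t8 = 1.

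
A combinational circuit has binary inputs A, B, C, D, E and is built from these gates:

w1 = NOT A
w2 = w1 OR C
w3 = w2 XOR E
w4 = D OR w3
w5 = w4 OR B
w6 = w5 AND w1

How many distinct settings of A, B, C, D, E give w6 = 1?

w6 = w5 AND w1 must be 1, so both w5 = 1 and w1 = 1.
Enumerating the 32 input combinations, 14 give w6 = 1 and 18 give w6 = 0.

14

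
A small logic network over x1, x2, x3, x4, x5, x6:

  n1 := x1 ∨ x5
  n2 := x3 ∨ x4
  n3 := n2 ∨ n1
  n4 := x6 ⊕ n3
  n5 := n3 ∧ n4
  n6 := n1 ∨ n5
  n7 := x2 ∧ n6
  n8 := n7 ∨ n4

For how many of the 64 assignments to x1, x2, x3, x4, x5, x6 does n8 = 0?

n8 = n7 ∨ n4 must be 0, so both n7 = 0 and n4 = 0.
n7 = x2 ∧ n6 must be 0, so at least one of x2, n6 is 0.
n4 = x6 ⊕ n3 must be 0, so x6 and n3 are equal.
Enumerating the 64 input combinations, 20 give n8 = 0 and 44 give n8 = 1.

20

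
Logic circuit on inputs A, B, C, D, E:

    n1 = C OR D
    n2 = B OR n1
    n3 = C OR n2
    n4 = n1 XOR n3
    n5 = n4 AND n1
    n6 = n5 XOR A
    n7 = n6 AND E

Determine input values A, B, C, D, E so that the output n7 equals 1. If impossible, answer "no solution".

n7 = n6 AND E must be 1, so both n6 = 1 and E = 1.
n6 = n5 XOR A must be 1, so n5 and A differ.
Check with A=1 B=0 C=1 D=0 E=1:
n1 = C OR D = 1 OR 0 = 1
n2 = B OR n1 = 0 OR 1 = 1
n3 = C OR n2 = 1 OR 1 = 1
n4 = n1 XOR n3 = 1 XOR 1 = 0
n5 = n4 AND n1 = 0 AND 1 = 0
n6 = n5 XOR A = 0 XOR 1 = 1
n7 = n6 AND E = 1 AND 1 = 1
So n7 = 1 as required.

A=1 B=0 C=1 D=0 E=1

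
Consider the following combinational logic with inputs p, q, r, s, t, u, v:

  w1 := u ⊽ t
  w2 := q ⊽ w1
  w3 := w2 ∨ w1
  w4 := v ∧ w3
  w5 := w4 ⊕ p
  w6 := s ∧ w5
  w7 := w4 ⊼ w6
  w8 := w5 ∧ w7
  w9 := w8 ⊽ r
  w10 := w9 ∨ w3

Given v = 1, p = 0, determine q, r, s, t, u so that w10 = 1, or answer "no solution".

q=0, r=0, s=0, t=1, u=0

Check with v = 1, p = 0 and q=0, r=0, s=0, t=1, u=0:
w1 = u ⊽ t = 0 ⊽ 1 = 0
w2 = q ⊽ w1 = 0 ⊽ 0 = 1
w3 = w2 ∨ w1 = 1 ∨ 0 = 1
w4 = v ∧ w3 = 1 ∧ 1 = 1
w5 = w4 ⊕ p = 1 ⊕ 0 = 1
w6 = s ∧ w5 = 0 ∧ 1 = 0
w7 = w4 ⊼ w6 = 1 ⊼ 0 = 1
w8 = w5 ∧ w7 = 1 ∧ 1 = 1
w9 = w8 ⊽ r = 1 ⊽ 0 = 0
w10 = w9 ∨ w3 = 0 ∨ 1 = 1
So w10 = 1.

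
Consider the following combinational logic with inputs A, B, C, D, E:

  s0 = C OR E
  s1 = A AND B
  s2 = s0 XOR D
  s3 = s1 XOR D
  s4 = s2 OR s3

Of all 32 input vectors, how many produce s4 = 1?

s4 = s2 OR s3 must be 1, so at least one of s2, s3 is 1.
Enumerating the 32 input combinations, 26 give s4 = 1 and 6 give s4 = 0.

26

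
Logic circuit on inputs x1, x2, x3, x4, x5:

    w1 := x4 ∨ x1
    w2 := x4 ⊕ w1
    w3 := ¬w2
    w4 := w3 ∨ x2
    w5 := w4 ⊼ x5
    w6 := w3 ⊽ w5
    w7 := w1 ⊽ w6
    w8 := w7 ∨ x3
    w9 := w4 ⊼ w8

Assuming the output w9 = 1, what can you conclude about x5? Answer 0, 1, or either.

Both values of x5 occur among assignments with w9 = 1:
  x5=0: x1=0, x2=0, x3=0, x4=1, x5=0
  x5=1: x1=0, x2=0, x3=0, x4=1, x5=1

either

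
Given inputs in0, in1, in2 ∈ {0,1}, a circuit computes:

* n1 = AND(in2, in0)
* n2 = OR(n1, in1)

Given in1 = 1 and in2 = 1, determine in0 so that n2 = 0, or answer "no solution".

With in1 = 1 and in2 = 1 fixed, none of the 2 settings of in0 give n2 = 0.
For example, with in0=1:
n1 = AND(in2, in0) = AND(1, 1) = 1
n2 = OR(n1, in1) = OR(1, 1) = 1
giving n2 = 1 ≠ 0.

no solution exists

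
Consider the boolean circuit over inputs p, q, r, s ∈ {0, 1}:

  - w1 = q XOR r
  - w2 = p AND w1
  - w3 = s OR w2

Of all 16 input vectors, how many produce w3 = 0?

6

w3 = s OR w2 must be 0, so both s = 0 and w2 = 0.
w2 = p AND w1 must be 0, so at least one of p, w1 is 0.
Enumerating the 16 input combinations, 6 give w3 = 0 and 10 give w3 = 1.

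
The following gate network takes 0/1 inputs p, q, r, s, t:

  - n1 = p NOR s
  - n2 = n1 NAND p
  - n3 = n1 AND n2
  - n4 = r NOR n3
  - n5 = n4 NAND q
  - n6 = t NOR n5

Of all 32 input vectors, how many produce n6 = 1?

3

n6 = t NOR n5 must be 1, so both t = 0 and n5 = 0.
Satisfying assignments:
  p=0, q=1, r=0, s=1, t=0
  p=1, q=1, r=0, s=0, t=0
  p=1, q=1, r=0, s=1, t=0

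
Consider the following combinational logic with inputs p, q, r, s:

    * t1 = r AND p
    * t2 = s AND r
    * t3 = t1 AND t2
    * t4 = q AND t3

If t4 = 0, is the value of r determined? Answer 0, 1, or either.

Both values of r occur among assignments with t4 = 0:
  r=0: p=0, q=0, r=0, s=0
  r=1: p=0, q=0, r=1, s=0

either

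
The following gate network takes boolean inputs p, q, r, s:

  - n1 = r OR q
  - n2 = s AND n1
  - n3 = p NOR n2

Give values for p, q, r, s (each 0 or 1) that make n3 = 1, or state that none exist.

n3 = p NOR n2 must be 1, so both p = 0 and n2 = 0.
n2 = s AND n1 must be 0, so at least one of s, n1 is 0.
Check with p=0, q=0, r=0, s=1:
n1 = r OR q = 0 OR 0 = 0
n2 = s AND n1 = 1 AND 0 = 0
n3 = p NOR n2 = 0 NOR 0 = 1
So n3 = 1 as required.

p=0, q=0, r=0, s=1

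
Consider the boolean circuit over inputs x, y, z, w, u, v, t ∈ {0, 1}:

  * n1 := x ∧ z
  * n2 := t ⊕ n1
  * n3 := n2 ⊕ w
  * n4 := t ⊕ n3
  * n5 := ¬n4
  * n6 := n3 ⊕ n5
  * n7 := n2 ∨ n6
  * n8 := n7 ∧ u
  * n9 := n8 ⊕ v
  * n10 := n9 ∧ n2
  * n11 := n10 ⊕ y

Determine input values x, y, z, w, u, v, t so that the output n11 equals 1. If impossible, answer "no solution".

x=0, y=1, z=1, w=0, u=1, v=1, t=1

n11 = n10 ⊕ y must be 1, so n10 and y differ.
Check with x=0, y=1, z=1, w=0, u=1, v=1, t=1:
n1 = x ∧ z = 0 ∧ 1 = 0
n2 = t ⊕ n1 = 1 ⊕ 0 = 1
n3 = n2 ⊕ w = 1 ⊕ 0 = 1
n4 = t ⊕ n3 = 1 ⊕ 1 = 0
n5 = ¬n4 = ¬0 = 1
n6 = n3 ⊕ n5 = 1 ⊕ 1 = 0
n7 = n2 ∨ n6 = 1 ∨ 0 = 1
n8 = n7 ∧ u = 1 ∧ 1 = 1
n9 = n8 ⊕ v = 1 ⊕ 1 = 0
n10 = n9 ∧ n2 = 0 ∧ 1 = 0
n11 = n10 ⊕ y = 0 ⊕ 1 = 1
So n11 = 1 as required.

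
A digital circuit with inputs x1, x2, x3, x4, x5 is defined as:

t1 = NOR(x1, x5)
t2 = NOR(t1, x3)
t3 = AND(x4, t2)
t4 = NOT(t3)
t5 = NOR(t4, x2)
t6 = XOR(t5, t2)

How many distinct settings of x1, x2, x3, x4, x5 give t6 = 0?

t6 = XOR(t5, t2) must be 0, so t5 and t2 are equal.
Enumerating the 32 input combinations, 23 give t6 = 0 and 9 give t6 = 1.

23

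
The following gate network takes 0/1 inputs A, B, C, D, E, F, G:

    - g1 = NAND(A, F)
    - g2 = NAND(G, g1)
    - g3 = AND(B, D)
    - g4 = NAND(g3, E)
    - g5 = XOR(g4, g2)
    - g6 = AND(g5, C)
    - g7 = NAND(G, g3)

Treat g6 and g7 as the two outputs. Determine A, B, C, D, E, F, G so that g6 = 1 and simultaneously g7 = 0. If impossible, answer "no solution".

Check with A=0 B=1 C=1 D=1 E=0 F=1 G=1:
g1 = NAND(A, F) = NAND(0, 1) = 1
g2 = NAND(G, g1) = NAND(1, 1) = 0
g3 = AND(B, D) = AND(1, 1) = 1
g4 = NAND(g3, E) = NAND(1, 0) = 1
g5 = XOR(g4, g2) = XOR(1, 0) = 1
g6 = AND(g5, C) = AND(1, 1) = 1
g7 = NAND(G, g3) = NAND(1, 1) = 0
So g6 = 1 and g7 = 0.

A=0 B=1 C=1 D=1 E=0 F=1 G=1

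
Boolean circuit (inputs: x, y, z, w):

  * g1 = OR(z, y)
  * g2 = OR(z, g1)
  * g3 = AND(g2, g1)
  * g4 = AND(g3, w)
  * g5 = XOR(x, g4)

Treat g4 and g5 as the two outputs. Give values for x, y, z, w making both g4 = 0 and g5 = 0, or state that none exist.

Check with x=0 y=0 z=0 w=0:
g1 = OR(z, y) = OR(0, 0) = 0
g2 = OR(z, g1) = OR(0, 0) = 0
g3 = AND(g2, g1) = AND(0, 0) = 0
g4 = AND(g3, w) = AND(0, 0) = 0
g5 = XOR(x, g4) = XOR(0, 0) = 0
So g4 = 0 and g5 = 0.

x=0 y=0 z=0 w=0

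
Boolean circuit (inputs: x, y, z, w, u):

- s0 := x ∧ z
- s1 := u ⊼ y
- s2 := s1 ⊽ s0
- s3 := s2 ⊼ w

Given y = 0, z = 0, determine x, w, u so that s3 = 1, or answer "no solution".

s3 = s2 ⊼ w must be 1, so at least one of s2, w is 0.
Check with y = 0, z = 0 and x=0, w=0, u=0:
s0 = x ∧ z = 0 ∧ 0 = 0
s1 = u ⊼ y = 0 ⊼ 0 = 1
s2 = s1 ⊽ s0 = 1 ⊽ 0 = 0
s3 = s2 ⊼ w = 0 ⊼ 0 = 1
So s3 = 1.

x=0, w=0, u=0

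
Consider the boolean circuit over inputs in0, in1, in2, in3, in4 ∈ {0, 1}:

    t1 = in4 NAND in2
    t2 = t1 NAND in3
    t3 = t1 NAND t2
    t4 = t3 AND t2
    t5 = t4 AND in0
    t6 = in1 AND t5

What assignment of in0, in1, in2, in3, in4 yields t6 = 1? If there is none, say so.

t6 = in1 AND t5 must be 1, so both in1 = 1 and t5 = 1.
t5 = t4 AND in0 must be 1, so both t4 = 1 and in0 = 1.
Check with in0=1, in1=1, in2=1, in3=0, in4=1:
t1 = in4 NAND in2 = 1 NAND 1 = 0
t2 = t1 NAND in3 = 0 NAND 0 = 1
t3 = t1 NAND t2 = 0 NAND 1 = 1
t4 = t3 AND t2 = 1 AND 1 = 1
t5 = t4 AND in0 = 1 AND 1 = 1
t6 = in1 AND t5 = 1 AND 1 = 1
So t6 = 1 as required.

in0=1, in1=1, in2=1, in3=0, in4=1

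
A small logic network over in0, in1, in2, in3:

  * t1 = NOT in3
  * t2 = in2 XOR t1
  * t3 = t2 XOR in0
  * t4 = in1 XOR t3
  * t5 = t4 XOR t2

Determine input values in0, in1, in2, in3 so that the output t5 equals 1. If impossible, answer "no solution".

t5 = t4 XOR t2 must be 1, so t4 and t2 differ.
Check with in0=0, in1=1, in2=0, in3=0:
t1 = NOT in3 = NOT 0 = 1
t2 = in2 XOR t1 = 0 XOR 1 = 1
t3 = t2 XOR in0 = 1 XOR 0 = 1
t4 = in1 XOR t3 = 1 XOR 1 = 0
t5 = t4 XOR t2 = 0 XOR 1 = 1
So t5 = 1 as required.

in0=0, in1=1, in2=0, in3=0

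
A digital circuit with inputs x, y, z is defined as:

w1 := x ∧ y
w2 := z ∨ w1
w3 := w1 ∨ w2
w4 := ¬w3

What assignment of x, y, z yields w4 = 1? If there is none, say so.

x=0, y=1, z=0

w4 = ¬w3 must be 1, so w3 = 0.
Check with x=0, y=1, z=0:
w1 = x ∧ y = 0 ∧ 1 = 0
w2 = z ∨ w1 = 0 ∨ 0 = 0
w3 = w1 ∨ w2 = 0 ∨ 0 = 0
w4 = ¬w3 = ¬0 = 1
So w4 = 1 as required.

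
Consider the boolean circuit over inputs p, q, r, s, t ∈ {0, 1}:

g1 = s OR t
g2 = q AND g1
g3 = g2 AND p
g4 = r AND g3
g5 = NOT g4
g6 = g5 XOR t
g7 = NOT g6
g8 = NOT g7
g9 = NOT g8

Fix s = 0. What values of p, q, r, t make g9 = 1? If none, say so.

g9 = NOT g8 must be 1, so g8 = 0.
g8 = NOT g7 must be 0, so g7 = 1.
Check with s = 0 and p=0, q=1, r=1, t=1:
g1 = s OR t = 0 OR 1 = 1
g2 = q AND g1 = 1 AND 1 = 1
g3 = g2 AND p = 1 AND 0 = 0
g4 = r AND g3 = 1 AND 0 = 0
g5 = NOT g4 = NOT 0 = 1
g6 = g5 XOR t = 1 XOR 1 = 0
g7 = NOT g6 = NOT 0 = 1
g8 = NOT g7 = NOT 1 = 0
g9 = NOT g8 = NOT 0 = 1
So g9 = 1.

p=0, q=1, r=1, t=1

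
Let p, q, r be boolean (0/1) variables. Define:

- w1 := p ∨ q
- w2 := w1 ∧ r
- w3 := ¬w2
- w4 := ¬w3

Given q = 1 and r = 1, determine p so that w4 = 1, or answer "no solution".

p=0

w4 = ¬w3 must be 1, so w3 = 0.
Check with q = 1 and r = 1 and p=0:
w1 = p ∨ q = 0 ∨ 1 = 1
w2 = w1 ∧ r = 1 ∧ 1 = 1
w3 = ¬w2 = ¬1 = 0
w4 = ¬w3 = ¬0 = 1
So w4 = 1.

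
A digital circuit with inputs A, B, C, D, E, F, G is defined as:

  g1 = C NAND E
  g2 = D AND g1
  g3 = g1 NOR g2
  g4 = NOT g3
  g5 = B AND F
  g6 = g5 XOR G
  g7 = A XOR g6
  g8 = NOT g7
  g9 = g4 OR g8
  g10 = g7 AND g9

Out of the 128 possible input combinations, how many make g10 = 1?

48

g10 = g7 AND g9 must be 1, so both g7 = 1 and g9 = 1.
g7 = A XOR g6 must be 1, so A and g6 differ.
g9 = g4 OR g8 must be 1, so at least one of g4, g8 is 1.
Enumerating the 128 input combinations, 48 give g10 = 1 and 80 give g10 = 0.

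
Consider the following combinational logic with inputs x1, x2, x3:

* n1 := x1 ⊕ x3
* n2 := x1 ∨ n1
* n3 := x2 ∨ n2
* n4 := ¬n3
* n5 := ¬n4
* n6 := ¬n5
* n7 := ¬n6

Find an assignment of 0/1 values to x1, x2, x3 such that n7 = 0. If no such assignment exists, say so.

x1=0, x2=0, x3=0

n7 = ¬n6 must be 0, so n6 = 1.
n6 = ¬n5 must be 1, so n5 = 0.
Check with x1=0, x2=0, x3=0:
n1 = x1 ⊕ x3 = 0 ⊕ 0 = 0
n2 = x1 ∨ n1 = 0 ∨ 0 = 0
n3 = x2 ∨ n2 = 0 ∨ 0 = 0
n4 = ¬n3 = ¬0 = 1
n5 = ¬n4 = ¬1 = 0
n6 = ¬n5 = ¬0 = 1
n7 = ¬n6 = ¬1 = 0
So n7 = 0 as required.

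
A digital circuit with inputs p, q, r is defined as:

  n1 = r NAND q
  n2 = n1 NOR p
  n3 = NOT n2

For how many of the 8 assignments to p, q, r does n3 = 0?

1

n3 = NOT n2 must be 0, so n2 = 1.
Satisfying assignments:
  p=0, q=1, r=1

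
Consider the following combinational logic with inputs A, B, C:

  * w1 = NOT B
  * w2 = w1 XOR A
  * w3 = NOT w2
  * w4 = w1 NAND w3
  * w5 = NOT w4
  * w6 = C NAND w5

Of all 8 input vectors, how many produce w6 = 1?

w6 = C NAND w5 must be 1, so at least one of C, w5 is 0.
Enumerating the 8 input combinations, 7 give w6 = 1 and 1 give w6 = 0.

7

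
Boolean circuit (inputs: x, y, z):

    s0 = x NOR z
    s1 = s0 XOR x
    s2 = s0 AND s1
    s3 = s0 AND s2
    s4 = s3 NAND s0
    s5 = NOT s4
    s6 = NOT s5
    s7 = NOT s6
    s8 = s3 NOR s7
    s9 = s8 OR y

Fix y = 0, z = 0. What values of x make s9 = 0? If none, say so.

x=0

Check with y = 0, z = 0 and x=0:
s0 = x NOR z = 0 NOR 0 = 1
s1 = s0 XOR x = 1 XOR 0 = 1
s2 = s0 AND s1 = 1 AND 1 = 1
s3 = s0 AND s2 = 1 AND 1 = 1
s4 = s3 NAND s0 = 1 NAND 1 = 0
s5 = NOT s4 = NOT 0 = 1
s6 = NOT s5 = NOT 1 = 0
s7 = NOT s6 = NOT 0 = 1
s8 = s3 NOR s7 = 1 NOR 1 = 0
s9 = s8 OR y = 0 OR 0 = 0
So s9 = 0.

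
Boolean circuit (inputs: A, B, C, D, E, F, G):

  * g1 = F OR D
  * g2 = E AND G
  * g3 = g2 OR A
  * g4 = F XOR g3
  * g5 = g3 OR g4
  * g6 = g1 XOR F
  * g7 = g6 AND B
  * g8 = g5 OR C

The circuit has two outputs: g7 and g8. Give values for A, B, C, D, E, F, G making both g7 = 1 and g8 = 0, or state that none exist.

Check with A=0, B=1, C=0, D=1, E=0, F=0, G=1:
g1 = F OR D = 0 OR 1 = 1
g2 = E AND G = 0 AND 1 = 0
g3 = g2 OR A = 0 OR 0 = 0
g4 = F XOR g3 = 0 XOR 0 = 0
g5 = g3 OR g4 = 0 OR 0 = 0
g6 = g1 XOR F = 1 XOR 0 = 1
g7 = g6 AND B = 1 AND 1 = 1
g8 = g5 OR C = 0 OR 0 = 0
So g7 = 1 and g8 = 0.

A=0, B=1, C=0, D=1, E=0, F=0, G=1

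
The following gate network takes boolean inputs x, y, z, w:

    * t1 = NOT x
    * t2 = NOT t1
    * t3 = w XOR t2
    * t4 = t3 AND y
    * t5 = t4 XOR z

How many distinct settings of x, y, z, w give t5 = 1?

8

t5 = t4 XOR z must be 1, so t4 and z differ.
Enumerating the 16 input combinations, 8 give t5 = 1 and 8 give t5 = 0.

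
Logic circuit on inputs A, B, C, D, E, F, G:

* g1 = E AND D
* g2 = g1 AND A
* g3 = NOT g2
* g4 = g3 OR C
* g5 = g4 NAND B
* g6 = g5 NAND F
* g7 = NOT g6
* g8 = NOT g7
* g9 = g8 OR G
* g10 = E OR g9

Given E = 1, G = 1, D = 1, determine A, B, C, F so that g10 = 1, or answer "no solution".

Check with E = 1, G = 1, D = 1 and A=1, B=1, C=0, F=1:
g1 = E AND D = 1 AND 1 = 1
g2 = g1 AND A = 1 AND 1 = 1
g3 = NOT g2 = NOT 1 = 0
g4 = g3 OR C = 0 OR 0 = 0
g5 = g4 NAND B = 0 NAND 1 = 1
g6 = g5 NAND F = 1 NAND 1 = 0
g7 = NOT g6 = NOT 0 = 1
g8 = NOT g7 = NOT 1 = 0
g9 = g8 OR G = 0 OR 1 = 1
g10 = E OR g9 = 1 OR 1 = 1
So g10 = 1.

A=1, B=1, C=0, F=1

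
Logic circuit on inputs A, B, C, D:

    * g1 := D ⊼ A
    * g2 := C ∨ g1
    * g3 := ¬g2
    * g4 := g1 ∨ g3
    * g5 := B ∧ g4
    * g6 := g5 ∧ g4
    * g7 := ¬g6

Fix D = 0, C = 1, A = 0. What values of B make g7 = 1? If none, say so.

B=0

g7 = ¬g6 must be 1, so g6 = 0.
Check with D = 0, C = 1, A = 0 and B=0:
g1 = D ⊼ A = 0 ⊼ 0 = 1
g2 = C ∨ g1 = 1 ∨ 1 = 1
g3 = ¬g2 = ¬1 = 0
g4 = g1 ∨ g3 = 1 ∨ 0 = 1
g5 = B ∧ g4 = 0 ∧ 1 = 0
g6 = g5 ∧ g4 = 0 ∧ 1 = 0
g7 = ¬g6 = ¬0 = 1
So g7 = 1.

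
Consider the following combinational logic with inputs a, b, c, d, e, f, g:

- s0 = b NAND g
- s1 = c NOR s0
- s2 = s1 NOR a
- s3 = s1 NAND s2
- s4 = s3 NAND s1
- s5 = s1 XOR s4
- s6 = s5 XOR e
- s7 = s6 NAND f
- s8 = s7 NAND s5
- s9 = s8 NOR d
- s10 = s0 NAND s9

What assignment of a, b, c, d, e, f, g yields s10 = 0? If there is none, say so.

a=0 b=0 c=0 d=0 e=0 f=0 g=1

Check with a=0 b=0 c=0 d=0 e=0 f=0 g=1:
s0 = b NAND g = 0 NAND 1 = 1
s1 = c NOR s0 = 0 NOR 1 = 0
s2 = s1 NOR a = 0 NOR 0 = 1
s3 = s1 NAND s2 = 0 NAND 1 = 1
s4 = s3 NAND s1 = 1 NAND 0 = 1
s5 = s1 XOR s4 = 0 XOR 1 = 1
s6 = s5 XOR e = 1 XOR 0 = 1
s7 = s6 NAND f = 1 NAND 0 = 1
s8 = s7 NAND s5 = 1 NAND 1 = 0
s9 = s8 NOR d = 0 NOR 0 = 1
s10 = s0 NAND s9 = 1 NAND 1 = 0
So s10 = 0 as required.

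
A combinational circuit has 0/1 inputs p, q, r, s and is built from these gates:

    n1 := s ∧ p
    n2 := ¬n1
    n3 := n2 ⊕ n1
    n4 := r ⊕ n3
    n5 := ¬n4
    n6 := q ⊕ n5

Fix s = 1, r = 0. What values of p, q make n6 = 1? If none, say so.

Check with s = 1, r = 0 and p=0, q=1:
n1 = s ∧ p = 1 ∧ 0 = 0
n2 = ¬n1 = ¬0 = 1
n3 = n2 ⊕ n1 = 1 ⊕ 0 = 1
n4 = r ⊕ n3 = 0 ⊕ 1 = 1
n5 = ¬n4 = ¬1 = 0
n6 = q ⊕ n5 = 1 ⊕ 0 = 1
So n6 = 1.

p=0, q=1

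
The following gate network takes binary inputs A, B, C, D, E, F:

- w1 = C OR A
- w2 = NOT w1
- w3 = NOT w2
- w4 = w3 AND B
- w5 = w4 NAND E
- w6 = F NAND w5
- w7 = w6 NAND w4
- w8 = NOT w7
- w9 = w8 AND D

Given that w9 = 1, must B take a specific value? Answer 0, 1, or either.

1

w9 = w8 AND D must be 1, so both w8 = 1 and D = 1.
w8 = NOT w7 must be 1, so w7 = 0.
Every assignment with w9 = 1 has B = 1; there are 9 such assignment(s).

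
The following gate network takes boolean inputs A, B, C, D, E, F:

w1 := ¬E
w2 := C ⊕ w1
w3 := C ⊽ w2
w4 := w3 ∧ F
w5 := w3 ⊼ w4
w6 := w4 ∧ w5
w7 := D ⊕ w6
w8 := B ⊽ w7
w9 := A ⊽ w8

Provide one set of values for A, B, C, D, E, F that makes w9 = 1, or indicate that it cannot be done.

A=0 B=0 C=1 D=1 E=0 F=0

Check with A=0 B=0 C=1 D=1 E=0 F=0:
w1 = ¬E = ¬0 = 1
w2 = C ⊕ w1 = 1 ⊕ 1 = 0
w3 = C ⊽ w2 = 1 ⊽ 0 = 0
w4 = w3 ∧ F = 0 ∧ 0 = 0
w5 = w3 ⊼ w4 = 0 ⊼ 0 = 1
w6 = w4 ∧ w5 = 0 ∧ 1 = 0
w7 = D ⊕ w6 = 1 ⊕ 0 = 1
w8 = B ⊽ w7 = 0 ⊽ 1 = 0
w9 = A ⊽ w8 = 0 ⊽ 0 = 1
So w9 = 1 as required.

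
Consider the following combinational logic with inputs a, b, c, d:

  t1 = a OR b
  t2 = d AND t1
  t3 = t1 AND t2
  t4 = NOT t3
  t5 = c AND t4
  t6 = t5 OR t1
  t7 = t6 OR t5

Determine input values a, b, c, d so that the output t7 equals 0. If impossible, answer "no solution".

a=0, b=0, c=0, d=0

Check with a=0, b=0, c=0, d=0:
t1 = a OR b = 0 OR 0 = 0
t2 = d AND t1 = 0 AND 0 = 0
t3 = t1 AND t2 = 0 AND 0 = 0
t4 = NOT t3 = NOT 0 = 1
t5 = c AND t4 = 0 AND 1 = 0
t6 = t5 OR t1 = 0 OR 0 = 0
t7 = t6 OR t5 = 0 OR 0 = 0
So t7 = 0 as required.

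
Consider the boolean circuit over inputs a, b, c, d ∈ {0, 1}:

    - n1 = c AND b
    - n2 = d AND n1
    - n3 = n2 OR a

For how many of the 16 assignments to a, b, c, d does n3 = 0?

n3 = n2 OR a must be 0, so both n2 = 0 and a = 0.
n2 = d AND n1 must be 0, so at least one of d, n1 is 0.
Enumerating the 16 input combinations, 7 give n3 = 0 and 9 give n3 = 1.

7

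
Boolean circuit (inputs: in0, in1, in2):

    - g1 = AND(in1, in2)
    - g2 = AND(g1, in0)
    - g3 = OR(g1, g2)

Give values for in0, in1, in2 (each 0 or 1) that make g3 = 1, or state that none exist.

Check with in0=0 in1=1 in2=1:
g1 = AND(in1, in2) = AND(1, 1) = 1
g2 = AND(g1, in0) = AND(1, 0) = 0
g3 = OR(g1, g2) = OR(1, 0) = 1
So g3 = 1 as required.

in0=0 in1=1 in2=1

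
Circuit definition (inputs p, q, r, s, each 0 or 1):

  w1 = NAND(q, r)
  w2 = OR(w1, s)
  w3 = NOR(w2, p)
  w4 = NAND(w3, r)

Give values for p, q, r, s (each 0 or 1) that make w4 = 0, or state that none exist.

Check with p=0 q=1 r=1 s=0:
w1 = NAND(q, r) = NAND(1, 1) = 0
w2 = OR(w1, s) = OR(0, 0) = 0
w3 = NOR(w2, p) = NOR(0, 0) = 1
w4 = NAND(w3, r) = NAND(1, 1) = 0
So w4 = 0 as required.

p=0 q=1 r=1 s=0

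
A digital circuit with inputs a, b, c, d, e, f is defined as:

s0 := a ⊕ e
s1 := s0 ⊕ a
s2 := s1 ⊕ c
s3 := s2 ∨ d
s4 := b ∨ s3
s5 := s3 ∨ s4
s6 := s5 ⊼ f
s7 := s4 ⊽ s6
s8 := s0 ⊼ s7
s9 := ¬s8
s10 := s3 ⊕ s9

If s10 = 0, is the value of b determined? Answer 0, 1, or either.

either

Both values of b occur among assignments with s10 = 0:
  b=0: a=0, b=0, c=0, d=0, e=0, f=0
  b=1: a=0, b=1, c=0, d=0, e=0, f=0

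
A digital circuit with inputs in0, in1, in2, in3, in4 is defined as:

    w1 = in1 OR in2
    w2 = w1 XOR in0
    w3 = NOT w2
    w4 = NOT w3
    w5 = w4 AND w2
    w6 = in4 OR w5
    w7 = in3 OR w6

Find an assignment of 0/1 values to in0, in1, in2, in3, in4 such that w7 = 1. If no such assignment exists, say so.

in0=0, in1=0, in2=1, in3=1, in4=1

w7 = in3 OR w6 must be 1, so at least one of in3, w6 is 1.
Check with in0=0, in1=0, in2=1, in3=1, in4=1:
w1 = in1 OR in2 = 0 OR 1 = 1
w2 = w1 XOR in0 = 1 XOR 0 = 1
w3 = NOT w2 = NOT 1 = 0
w4 = NOT w3 = NOT 0 = 1
w5 = w4 AND w2 = 1 AND 1 = 1
w6 = in4 OR w5 = 1 OR 1 = 1
w7 = in3 OR w6 = 1 OR 1 = 1
So w7 = 1 as required.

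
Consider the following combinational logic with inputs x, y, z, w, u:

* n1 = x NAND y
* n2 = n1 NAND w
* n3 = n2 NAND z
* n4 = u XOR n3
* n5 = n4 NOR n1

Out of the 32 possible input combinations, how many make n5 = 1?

4

n5 = n4 NOR n1 must be 1, so both n4 = 0 and n1 = 0.
Enumerating the 32 input combinations, 4 give n5 = 1 and 28 give n5 = 0.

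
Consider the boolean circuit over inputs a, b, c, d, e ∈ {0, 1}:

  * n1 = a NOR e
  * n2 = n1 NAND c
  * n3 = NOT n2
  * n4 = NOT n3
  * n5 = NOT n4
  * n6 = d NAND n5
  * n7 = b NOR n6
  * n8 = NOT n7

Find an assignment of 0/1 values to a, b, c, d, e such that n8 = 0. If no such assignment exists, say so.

n8 = NOT n7 must be 0, so n7 = 1.
n7 = b NOR n6 must be 1, so both b = 0 and n6 = 0.
n6 = d NAND n5 must be 0, so both d = 1 and n5 = 1.
Check with a=0 b=0 c=1 d=1 e=0:
n1 = a NOR e = 0 NOR 0 = 1
n2 = n1 NAND c = 1 NAND 1 = 0
n3 = NOT n2 = NOT 0 = 1
n4 = NOT n3 = NOT 1 = 0
n5 = NOT n4 = NOT 0 = 1
n6 = d NAND n5 = 1 NAND 1 = 0
n7 = b NOR n6 = 0 NOR 0 = 1
n8 = NOT n7 = NOT 1 = 0
So n8 = 0 as required.

a=0 b=0 c=1 d=1 e=0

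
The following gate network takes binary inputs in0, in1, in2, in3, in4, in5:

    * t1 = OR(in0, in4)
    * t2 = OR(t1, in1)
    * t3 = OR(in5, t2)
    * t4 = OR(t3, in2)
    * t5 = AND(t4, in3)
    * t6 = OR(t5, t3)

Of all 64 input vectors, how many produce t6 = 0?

t6 = OR(t5, t3) must be 0, so both t5 = 0 and t3 = 0.
Satisfying assignments:
  in0=0, in1=0, in2=0, in3=0, in4=0, in5=0
  in0=0, in1=0, in2=0, in3=1, in4=0, in5=0
  in0=0, in1=0, in2=1, in3=0, in4=0, in5=0

3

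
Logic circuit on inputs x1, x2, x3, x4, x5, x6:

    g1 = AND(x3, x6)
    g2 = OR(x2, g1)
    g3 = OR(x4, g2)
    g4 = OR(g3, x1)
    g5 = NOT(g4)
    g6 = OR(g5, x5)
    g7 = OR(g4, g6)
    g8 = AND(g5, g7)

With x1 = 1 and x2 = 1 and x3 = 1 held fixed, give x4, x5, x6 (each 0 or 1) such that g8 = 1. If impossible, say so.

no solution exists

With x1 = 1 and x2 = 1 and x3 = 1 fixed, none of the 8 settings of x4, x5, x6 give g8 = 1.
For example, with x4=1, x5=1, x6=0:
g1 = AND(x3, x6) = AND(1, 0) = 0
g2 = OR(x2, g1) = OR(1, 0) = 1
g3 = OR(x4, g2) = OR(1, 1) = 1
g4 = OR(g3, x1) = OR(1, 1) = 1
g5 = NOT(g4) = NOT 1 = 0
g6 = OR(g5, x5) = OR(0, 1) = 1
g7 = OR(g4, g6) = OR(1, 1) = 1
g8 = AND(g5, g7) = AND(0, 1) = 0
giving g8 = 0 ≠ 1.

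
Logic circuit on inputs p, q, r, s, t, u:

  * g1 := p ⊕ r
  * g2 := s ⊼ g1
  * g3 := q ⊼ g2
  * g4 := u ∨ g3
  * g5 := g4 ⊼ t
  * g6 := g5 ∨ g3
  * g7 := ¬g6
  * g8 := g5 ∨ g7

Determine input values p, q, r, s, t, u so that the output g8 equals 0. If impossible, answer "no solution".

p=1, q=0, r=1, s=0, t=1, u=1

g8 = g5 ∨ g7 must be 0, so both g5 = 0 and g7 = 0.
Check with p=1, q=0, r=1, s=0, t=1, u=1:
g1 = p ⊕ r = 1 ⊕ 1 = 0
g2 = s ⊼ g1 = 0 ⊼ 0 = 1
g3 = q ⊼ g2 = 0 ⊼ 1 = 1
g4 = u ∨ g3 = 1 ∨ 1 = 1
g5 = g4 ⊼ t = 1 ⊼ 1 = 0
g6 = g5 ∨ g3 = 0 ∨ 1 = 1
g7 = ¬g6 = ¬1 = 0
g8 = g5 ∨ g7 = 0 ∨ 0 = 0
So g8 = 0 as required.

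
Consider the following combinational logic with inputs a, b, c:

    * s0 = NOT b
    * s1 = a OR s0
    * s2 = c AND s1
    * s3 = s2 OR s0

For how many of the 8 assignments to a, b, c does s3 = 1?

s3 = s2 OR s0 must be 1, so at least one of s2, s0 is 1.
Enumerating the 8 input combinations, 5 give s3 = 1 and 3 give s3 = 0.

5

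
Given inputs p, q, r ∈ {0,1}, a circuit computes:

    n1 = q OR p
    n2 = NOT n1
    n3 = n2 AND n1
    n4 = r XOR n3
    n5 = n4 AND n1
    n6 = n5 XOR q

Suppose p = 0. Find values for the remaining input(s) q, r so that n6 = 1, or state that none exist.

q=1, r=0

n6 = n5 XOR q must be 1, so n5 and q differ.
Check with p = 0 and q=1, r=0:
n1 = q OR p = 1 OR 0 = 1
n2 = NOT n1 = NOT 1 = 0
n3 = n2 AND n1 = 0 AND 1 = 0
n4 = r XOR n3 = 0 XOR 0 = 0
n5 = n4 AND n1 = 0 AND 1 = 0
n6 = n5 XOR q = 0 XOR 1 = 1
So n6 = 1.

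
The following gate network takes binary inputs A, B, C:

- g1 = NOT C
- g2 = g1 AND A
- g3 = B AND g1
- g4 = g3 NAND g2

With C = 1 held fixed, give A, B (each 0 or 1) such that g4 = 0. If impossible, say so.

no solution exists

With C = 1 fixed, none of the 4 settings of A, B give g4 = 0.
For example, with A=0, B=1:
g1 = NOT C = NOT 1 = 0
g2 = g1 AND A = 0 AND 0 = 0
g3 = B AND g1 = 1 AND 0 = 0
g4 = g3 NAND g2 = 0 NAND 0 = 1
giving g4 = 1 ≠ 0.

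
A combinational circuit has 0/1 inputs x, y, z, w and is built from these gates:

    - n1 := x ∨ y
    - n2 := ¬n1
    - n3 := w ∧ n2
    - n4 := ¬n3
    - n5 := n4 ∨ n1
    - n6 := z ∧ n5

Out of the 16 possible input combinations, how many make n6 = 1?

n6 = z ∧ n5 must be 1, so both z = 1 and n5 = 1.
n5 = n4 ∨ n1 must be 1, so at least one of n4, n1 is 1.
Enumerating the 16 input combinations, 7 give n6 = 1 and 9 give n6 = 0.

7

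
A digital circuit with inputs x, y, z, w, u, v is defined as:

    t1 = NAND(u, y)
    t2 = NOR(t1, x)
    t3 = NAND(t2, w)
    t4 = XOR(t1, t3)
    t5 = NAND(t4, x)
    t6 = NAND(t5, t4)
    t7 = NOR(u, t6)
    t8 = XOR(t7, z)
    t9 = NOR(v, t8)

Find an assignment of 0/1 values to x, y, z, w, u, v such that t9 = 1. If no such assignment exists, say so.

Check with x=1 y=0 z=0 w=0 u=1 v=0:
t1 = NAND(u, y) = NAND(1, 0) = 1
t2 = NOR(t1, x) = NOR(1, 1) = 0
t3 = NAND(t2, w) = NAND(0, 0) = 1
t4 = XOR(t1, t3) = XOR(1, 1) = 0
t5 = NAND(t4, x) = NAND(0, 1) = 1
t6 = NAND(t5, t4) = NAND(1, 0) = 1
t7 = NOR(u, t6) = NOR(1, 1) = 0
t8 = XOR(t7, z) = XOR(0, 0) = 0
t9 = NOR(v, t8) = NOR(0, 0) = 1
So t9 = 1 as required.

x=1 y=0 z=0 w=0 u=1 v=0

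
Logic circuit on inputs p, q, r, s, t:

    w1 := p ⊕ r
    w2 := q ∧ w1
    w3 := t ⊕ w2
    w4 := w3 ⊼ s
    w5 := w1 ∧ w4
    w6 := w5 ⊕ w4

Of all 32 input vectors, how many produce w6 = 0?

20

w6 = w5 ⊕ w4 must be 0, so w5 and w4 are equal.
Enumerating the 32 input combinations, 20 give w6 = 0 and 12 give w6 = 1.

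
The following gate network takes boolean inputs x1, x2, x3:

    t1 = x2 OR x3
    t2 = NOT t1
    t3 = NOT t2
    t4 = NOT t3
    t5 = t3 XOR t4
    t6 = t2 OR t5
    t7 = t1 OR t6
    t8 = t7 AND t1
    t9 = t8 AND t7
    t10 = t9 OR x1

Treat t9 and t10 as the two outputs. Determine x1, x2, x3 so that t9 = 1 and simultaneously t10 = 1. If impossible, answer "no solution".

x1=0, x2=0, x3=1

Check with x1=0, x2=0, x3=1:
t1 = x2 OR x3 = 0 OR 1 = 1
t2 = NOT t1 = NOT 1 = 0
t3 = NOT t2 = NOT 0 = 1
t4 = NOT t3 = NOT 1 = 0
t5 = t3 XOR t4 = 1 XOR 0 = 1
t6 = t2 OR t5 = 0 OR 1 = 1
t7 = t1 OR t6 = 1 OR 1 = 1
t8 = t7 AND t1 = 1 AND 1 = 1
t9 = t8 AND t7 = 1 AND 1 = 1
t10 = t9 OR x1 = 1 OR 0 = 1
So t9 = 1 and t10 = 1.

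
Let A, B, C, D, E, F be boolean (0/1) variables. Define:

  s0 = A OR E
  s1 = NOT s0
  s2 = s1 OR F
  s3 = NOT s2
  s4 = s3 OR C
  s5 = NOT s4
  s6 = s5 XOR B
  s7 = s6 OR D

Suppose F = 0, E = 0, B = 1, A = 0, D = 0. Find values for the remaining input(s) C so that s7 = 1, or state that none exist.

C=1

s7 = s6 OR D must be 1, so at least one of s6, D is 1.
Check with F = 0, E = 0, B = 1, A = 0, D = 0 and C=1:
s0 = A OR E = 0 OR 0 = 0
s1 = NOT s0 = NOT 0 = 1
s2 = s1 OR F = 1 OR 0 = 1
s3 = NOT s2 = NOT 1 = 0
s4 = s3 OR C = 0 OR 1 = 1
s5 = NOT s4 = NOT 1 = 0
s6 = s5 XOR B = 0 XOR 1 = 1
s7 = s6 OR D = 1 OR 0 = 1
So s7 = 1.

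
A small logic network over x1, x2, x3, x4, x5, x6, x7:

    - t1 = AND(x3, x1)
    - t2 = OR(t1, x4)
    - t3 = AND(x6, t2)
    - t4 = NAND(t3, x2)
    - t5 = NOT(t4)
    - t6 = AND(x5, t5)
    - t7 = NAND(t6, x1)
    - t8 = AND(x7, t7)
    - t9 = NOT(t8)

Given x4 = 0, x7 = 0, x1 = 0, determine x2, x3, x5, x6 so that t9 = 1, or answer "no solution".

x2=1 x3=0 x5=0 x6=0

Check with x4 = 0, x7 = 0, x1 = 0 and x2=1, x3=0, x5=0, x6=0:
t1 = AND(x3, x1) = AND(0, 0) = 0
t2 = OR(t1, x4) = OR(0, 0) = 0
t3 = AND(x6, t2) = AND(0, 0) = 0
t4 = NAND(t3, x2) = NAND(0, 1) = 1
t5 = NOT(t4) = NOT 1 = 0
t6 = AND(x5, t5) = AND(0, 0) = 0
t7 = NAND(t6, x1) = NAND(0, 0) = 1
t8 = AND(x7, t7) = AND(0, 1) = 0
t9 = NOT(t8) = NOT 0 = 1
So t9 = 1.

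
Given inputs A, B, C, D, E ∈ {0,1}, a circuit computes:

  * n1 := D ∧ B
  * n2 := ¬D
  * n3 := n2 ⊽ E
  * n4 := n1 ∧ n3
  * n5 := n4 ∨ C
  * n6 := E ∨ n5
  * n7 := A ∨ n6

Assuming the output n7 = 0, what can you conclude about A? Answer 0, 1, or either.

n7 = A ∨ n6 must be 0, so both A = 0 and n6 = 0.
Every assignment with n7 = 0 has A = 0; there are 3 such assignment(s).
  A=0, B=0, C=0, D=0, E=0
  A=0, B=0, C=0, D=1, E=0
  A=0, B=1, C=0, D=0, E=0

0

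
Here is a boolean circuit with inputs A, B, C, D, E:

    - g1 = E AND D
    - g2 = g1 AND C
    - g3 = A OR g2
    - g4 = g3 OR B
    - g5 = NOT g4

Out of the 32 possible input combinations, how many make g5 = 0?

g5 = NOT g4 must be 0, so g4 = 1.
g4 = g3 OR B must be 1, so at least one of g3, B is 1.
Enumerating the 32 input combinations, 25 give g5 = 0 and 7 give g5 = 1.

25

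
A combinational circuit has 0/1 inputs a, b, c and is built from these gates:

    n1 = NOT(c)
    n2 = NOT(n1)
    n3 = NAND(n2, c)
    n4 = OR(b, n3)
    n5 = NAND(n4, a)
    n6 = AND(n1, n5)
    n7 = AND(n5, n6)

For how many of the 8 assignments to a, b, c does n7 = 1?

n7 = AND(n5, n6) must be 1, so both n5 = 1 and n6 = 1.
Enumerating the 8 input combinations, 2 give n7 = 1 and 6 give n7 = 0.

2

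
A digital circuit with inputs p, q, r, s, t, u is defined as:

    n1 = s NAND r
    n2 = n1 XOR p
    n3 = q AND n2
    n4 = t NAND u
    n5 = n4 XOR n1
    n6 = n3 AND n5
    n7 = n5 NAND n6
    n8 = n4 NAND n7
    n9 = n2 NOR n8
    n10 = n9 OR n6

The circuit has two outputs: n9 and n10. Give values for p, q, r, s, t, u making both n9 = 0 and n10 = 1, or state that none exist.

p=1, q=1, r=1, s=1, t=0, u=0

Check with p=1, q=1, r=1, s=1, t=0, u=0:
n1 = s NAND r = 1 NAND 1 = 0
n2 = n1 XOR p = 0 XOR 1 = 1
n3 = q AND n2 = 1 AND 1 = 1
n4 = t NAND u = 0 NAND 0 = 1
n5 = n4 XOR n1 = 1 XOR 0 = 1
n6 = n3 AND n5 = 1 AND 1 = 1
n7 = n5 NAND n6 = 1 NAND 1 = 0
n8 = n4 NAND n7 = 1 NAND 0 = 1
n9 = n2 NOR n8 = 1 NOR 1 = 0
n10 = n9 OR n6 = 0 OR 1 = 1
So n9 = 0 and n10 = 1.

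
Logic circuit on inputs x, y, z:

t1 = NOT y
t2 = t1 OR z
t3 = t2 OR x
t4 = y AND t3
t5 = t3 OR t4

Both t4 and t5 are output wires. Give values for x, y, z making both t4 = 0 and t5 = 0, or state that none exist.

Check with x=0 y=1 z=0:
t1 = NOT y = NOT 1 = 0
t2 = t1 OR z = 0 OR 0 = 0
t3 = t2 OR x = 0 OR 0 = 0
t4 = y AND t3 = 1 AND 0 = 0
t5 = t3 OR t4 = 0 OR 0 = 0
So t4 = 0 and t5 = 0.

x=0 y=1 z=0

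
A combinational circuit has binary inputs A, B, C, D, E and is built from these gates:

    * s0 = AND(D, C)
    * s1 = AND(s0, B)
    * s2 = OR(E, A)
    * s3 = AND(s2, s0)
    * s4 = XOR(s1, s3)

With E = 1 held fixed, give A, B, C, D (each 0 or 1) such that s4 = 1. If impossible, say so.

A=0, B=0, C=1, D=1

s4 = XOR(s1, s3) must be 1, so s1 and s3 differ.
Check with E = 1 and A=0, B=0, C=1, D=1:
s0 = AND(D, C) = AND(1, 1) = 1
s1 = AND(s0, B) = AND(1, 0) = 0
s2 = OR(E, A) = OR(1, 0) = 1
s3 = AND(s2, s0) = AND(1, 1) = 1
s4 = XOR(s1, s3) = XOR(0, 1) = 1
So s4 = 1.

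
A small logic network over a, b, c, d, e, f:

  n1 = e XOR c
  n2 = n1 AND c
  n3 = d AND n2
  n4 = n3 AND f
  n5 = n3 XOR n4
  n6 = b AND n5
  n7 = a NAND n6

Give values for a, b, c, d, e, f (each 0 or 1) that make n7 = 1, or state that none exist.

a=0, b=1, c=0, d=0, e=1, f=0

Check with a=0, b=1, c=0, d=0, e=1, f=0:
n1 = e XOR c = 1 XOR 0 = 1
n2 = n1 AND c = 1 AND 0 = 0
n3 = d AND n2 = 0 AND 0 = 0
n4 = n3 AND f = 0 AND 0 = 0
n5 = n3 XOR n4 = 0 XOR 0 = 0
n6 = b AND n5 = 1 AND 0 = 0
n7 = a NAND n6 = 0 NAND 0 = 1
So n7 = 1 as required.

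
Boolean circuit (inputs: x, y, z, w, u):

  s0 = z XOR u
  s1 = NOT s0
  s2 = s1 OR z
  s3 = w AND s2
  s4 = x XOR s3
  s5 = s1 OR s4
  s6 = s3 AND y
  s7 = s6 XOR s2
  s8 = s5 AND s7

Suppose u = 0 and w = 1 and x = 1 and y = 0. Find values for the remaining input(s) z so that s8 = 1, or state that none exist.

z=0

s8 = s5 AND s7 must be 1, so both s5 = 1 and s7 = 1.
Check with u = 0 and w = 1 and x = 1 and y = 0 and z=0:
s0 = z XOR u = 0 XOR 0 = 0
s1 = NOT s0 = NOT 0 = 1
s2 = s1 OR z = 1 OR 0 = 1
s3 = w AND s2 = 1 AND 1 = 1
s4 = x XOR s3 = 1 XOR 1 = 0
s5 = s1 OR s4 = 1 OR 0 = 1
s6 = s3 AND y = 1 AND 0 = 0
s7 = s6 XOR s2 = 0 XOR 1 = 1
s8 = s5 AND s7 = 1 AND 1 = 1
So s8 = 1.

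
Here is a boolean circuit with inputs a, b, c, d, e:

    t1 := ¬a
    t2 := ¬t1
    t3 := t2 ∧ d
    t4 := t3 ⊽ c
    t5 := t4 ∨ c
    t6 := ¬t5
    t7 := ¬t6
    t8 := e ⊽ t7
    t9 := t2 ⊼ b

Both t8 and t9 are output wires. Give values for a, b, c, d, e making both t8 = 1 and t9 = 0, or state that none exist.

a=1, b=1, c=0, d=1, e=0

Check with a=1, b=1, c=0, d=1, e=0:
t1 = ¬a = ¬1 = 0
t2 = ¬t1 = ¬0 = 1
t3 = t2 ∧ d = 1 ∧ 1 = 1
t4 = t3 ⊽ c = 1 ⊽ 0 = 0
t5 = t4 ∨ c = 0 ∨ 0 = 0
t6 = ¬t5 = ¬0 = 1
t7 = ¬t6 = ¬1 = 0
t8 = e ⊽ t7 = 0 ⊽ 0 = 1
t9 = t2 ⊼ b = 1 ⊼ 1 = 0
So t8 = 1 and t9 = 0.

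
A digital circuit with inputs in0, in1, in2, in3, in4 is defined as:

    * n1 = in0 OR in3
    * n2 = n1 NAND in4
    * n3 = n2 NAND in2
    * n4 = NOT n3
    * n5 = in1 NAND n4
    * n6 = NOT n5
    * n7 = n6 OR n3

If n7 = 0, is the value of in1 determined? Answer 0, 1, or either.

n7 = n6 OR n3 must be 0, so both n6 = 0 and n3 = 0.
Every assignment with n7 = 0 has in1 = 0; there are 5 such assignment(s).

0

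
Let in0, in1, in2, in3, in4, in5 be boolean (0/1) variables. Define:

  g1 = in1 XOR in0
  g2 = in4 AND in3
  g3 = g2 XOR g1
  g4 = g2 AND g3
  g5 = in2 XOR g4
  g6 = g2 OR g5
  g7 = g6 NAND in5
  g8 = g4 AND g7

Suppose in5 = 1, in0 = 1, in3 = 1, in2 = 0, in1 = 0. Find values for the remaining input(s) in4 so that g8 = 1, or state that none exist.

no solution exists

With in5 = 1, in0 = 1, in3 = 1, in2 = 0, in1 = 0 fixed, none of the 2 settings of in4 give g8 = 1.
For example, with in4=1:
g1 = in1 XOR in0 = 0 XOR 1 = 1
g2 = in4 AND in3 = 1 AND 1 = 1
g3 = g2 XOR g1 = 1 XOR 1 = 0
g4 = g2 AND g3 = 1 AND 0 = 0
g5 = in2 XOR g4 = 0 XOR 0 = 0
g6 = g2 OR g5 = 1 OR 0 = 1
g7 = g6 NAND in5 = 1 NAND 1 = 0
g8 = g4 AND g7 = 0 AND 0 = 0
giving g8 = 0 ≠ 1.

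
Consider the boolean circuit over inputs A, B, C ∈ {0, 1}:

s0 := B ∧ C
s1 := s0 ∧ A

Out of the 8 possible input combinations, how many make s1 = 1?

s1 = s0 ∧ A must be 1, so both s0 = 1 and A = 1.
s0 = B ∧ C must be 1, so both B = 1 and C = 1.
Enumerating the 8 input combinations, 1 give s1 = 1 and 7 give s1 = 0.

1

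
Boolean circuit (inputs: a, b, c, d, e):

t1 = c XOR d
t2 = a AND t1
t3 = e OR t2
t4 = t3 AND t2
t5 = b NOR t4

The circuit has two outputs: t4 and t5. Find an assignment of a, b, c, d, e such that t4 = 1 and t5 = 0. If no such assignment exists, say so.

a=1 b=0 c=0 d=1 e=1

Check with a=1 b=0 c=0 d=1 e=1:
t1 = c XOR d = 0 XOR 1 = 1
t2 = a AND t1 = 1 AND 1 = 1
t3 = e OR t2 = 1 OR 1 = 1
t4 = t3 AND t2 = 1 AND 1 = 1
t5 = b NOR t4 = 0 NOR 1 = 0
So t4 = 1 and t5 = 0.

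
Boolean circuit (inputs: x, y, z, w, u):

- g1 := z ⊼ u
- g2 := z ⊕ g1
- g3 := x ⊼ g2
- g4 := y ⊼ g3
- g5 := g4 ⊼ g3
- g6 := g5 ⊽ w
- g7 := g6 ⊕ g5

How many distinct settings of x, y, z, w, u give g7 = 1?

27

g7 = g6 ⊕ g5 must be 1, so g6 and g5 differ.
Enumerating the 32 input combinations, 27 give g7 = 1 and 5 give g7 = 0.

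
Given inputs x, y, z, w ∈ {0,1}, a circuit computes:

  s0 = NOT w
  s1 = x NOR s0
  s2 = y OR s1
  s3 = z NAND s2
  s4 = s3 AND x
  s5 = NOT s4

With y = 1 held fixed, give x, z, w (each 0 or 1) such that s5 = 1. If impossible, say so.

s5 = NOT s4 must be 1, so s4 = 0.
s4 = s3 AND x must be 0, so at least one of s3, x is 0.
Check with y = 1 and x=0, z=0, w=0:
s0 = NOT w = NOT 0 = 1
s1 = x NOR s0 = 0 NOR 1 = 0
s2 = y OR s1 = 1 OR 0 = 1
s3 = z NAND s2 = 0 NAND 1 = 1
s4 = s3 AND x = 1 AND 0 = 0
s5 = NOT s4 = NOT 0 = 1
So s5 = 1.

x=0, z=0, w=0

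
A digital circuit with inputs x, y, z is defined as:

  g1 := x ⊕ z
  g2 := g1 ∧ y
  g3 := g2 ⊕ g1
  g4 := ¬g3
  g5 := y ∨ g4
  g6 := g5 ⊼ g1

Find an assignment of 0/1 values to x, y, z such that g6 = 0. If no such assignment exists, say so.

g6 = g5 ⊼ g1 must be 0, so both g5 = 1 and g1 = 1.
Check with x=0, y=1, z=1:
g1 = x ⊕ z = 0 ⊕ 1 = 1
g2 = g1 ∧ y = 1 ∧ 1 = 1
g3 = g2 ⊕ g1 = 1 ⊕ 1 = 0
g4 = ¬g3 = ¬0 = 1
g5 = y ∨ g4 = 1 ∨ 1 = 1
g6 = g5 ⊼ g1 = 1 ⊼ 1 = 0
So g6 = 0 as required.

x=0, y=1, z=1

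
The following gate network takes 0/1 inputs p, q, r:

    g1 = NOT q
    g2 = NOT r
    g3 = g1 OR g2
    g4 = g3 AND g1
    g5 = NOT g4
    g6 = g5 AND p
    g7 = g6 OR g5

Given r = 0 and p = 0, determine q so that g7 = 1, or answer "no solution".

q=1

g7 = g6 OR g5 must be 1, so at least one of g6, g5 is 1.
Check with r = 0 and p = 0 and q=1:
g1 = NOT q = NOT 1 = 0
g2 = NOT r = NOT 0 = 1
g3 = g1 OR g2 = 0 OR 1 = 1
g4 = g3 AND g1 = 1 AND 0 = 0
g5 = NOT g4 = NOT 0 = 1
g6 = g5 AND p = 1 AND 0 = 0
g7 = g6 OR g5 = 0 OR 1 = 1
So g7 = 1.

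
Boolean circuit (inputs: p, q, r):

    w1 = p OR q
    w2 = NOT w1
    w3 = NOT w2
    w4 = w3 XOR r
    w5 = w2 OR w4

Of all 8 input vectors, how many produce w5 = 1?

w5 = w2 OR w4 must be 1, so at least one of w2, w4 is 1.
Satisfying assignments:
  p=0, q=0, r=0
  p=0, q=0, r=1
  p=0, q=1, r=0
  p=1, q=0, r=0
  p=1, q=1, r=0

5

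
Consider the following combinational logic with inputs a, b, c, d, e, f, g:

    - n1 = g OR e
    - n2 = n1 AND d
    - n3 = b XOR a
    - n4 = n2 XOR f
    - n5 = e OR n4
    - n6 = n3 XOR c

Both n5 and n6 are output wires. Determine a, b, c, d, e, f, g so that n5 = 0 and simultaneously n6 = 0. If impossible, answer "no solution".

a=0, b=0, c=0, d=0, e=0, f=0, g=1

Check with a=0, b=0, c=0, d=0, e=0, f=0, g=1:
n1 = g OR e = 1 OR 0 = 1
n2 = n1 AND d = 1 AND 0 = 0
n3 = b XOR a = 0 XOR 0 = 0
n4 = n2 XOR f = 0 XOR 0 = 0
n5 = e OR n4 = 0 OR 0 = 0
n6 = n3 XOR c = 0 XOR 0 = 0
So n5 = 0 and n6 = 0.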